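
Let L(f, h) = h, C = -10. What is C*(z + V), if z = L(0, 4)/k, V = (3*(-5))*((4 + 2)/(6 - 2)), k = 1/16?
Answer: -415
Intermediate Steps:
k = 1/16 ≈ 0.062500
V = -45/2 (V = -90/4 = -15*3/2 = -45/2 ≈ -22.500)
z = 64 (z = 4/(1/16) = 4*16 = 64)
C*(z + V) = -10*(64 - 45/2) = -10*83/2 = -415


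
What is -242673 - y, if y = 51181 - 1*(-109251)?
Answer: -403105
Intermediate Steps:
y = 160432 (y = 51181 + 109251 = 160432)
-242673 - y = -242673 - 1*160432 = -242673 - 160432 = -403105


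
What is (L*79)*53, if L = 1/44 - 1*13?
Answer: -2390777/44 ≈ -54336.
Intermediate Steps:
L = -571/44 (L = 1/44 - 13 = -571/44 ≈ -12.977)
(L*79)*53 = -571/44*79*53 = -45109/44*53 = -2390777/44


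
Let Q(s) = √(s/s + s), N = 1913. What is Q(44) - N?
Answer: -1913 + 3*√5 ≈ -1906.3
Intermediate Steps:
Q(s) = √(1 + s)
Q(44) - N = √(1 + 44) - 1*1913 = √45 - 1913 = 3*√5 - 1913 = -1913 + 3*√5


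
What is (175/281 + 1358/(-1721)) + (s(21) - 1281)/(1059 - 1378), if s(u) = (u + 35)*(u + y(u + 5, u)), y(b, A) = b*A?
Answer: -14761461008/154268719 ≈ -95.687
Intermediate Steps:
y(b, A) = A*b
s(u) = (35 + u)*(u + u*(5 + u)) (s(u) = (u + 35)*(u + u*(u + 5)) = (35 + u)*(u + u*(5 + u)))
(175/281 + 1358/(-1721)) + (s(21) - 1281)/(1059 - 1378) = (175/281 + 1358/(-1721)) + (21*(210 + 21² + 41*21) - 1281)/(1059 - 1378) = (175*(1/281) + 1358*(-1/1721)) + (21*(210 + 441 + 861) - 1281)/(-319) = (175/281 - 1358/1721) + (21*1512 - 1281)*(-1/319) = -80423/483601 + (31752 - 1281)*(-1/319) = -80423/483601 + 30471*(-1/319) = -80423/483601 - 30471/319 = -14761461008/154268719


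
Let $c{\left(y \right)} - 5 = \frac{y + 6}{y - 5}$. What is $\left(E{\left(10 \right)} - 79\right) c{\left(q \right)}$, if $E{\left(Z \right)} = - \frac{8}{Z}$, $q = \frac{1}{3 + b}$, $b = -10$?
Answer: $- \frac{18487}{60} \approx -308.12$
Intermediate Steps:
$q = - \frac{1}{7}$ ($q = \frac{1}{3 - 10} = \frac{1}{-7} = - \frac{1}{7} \approx -0.14286$)
$c{\left(y \right)} = 5 + \frac{6 + y}{-5 + y}$ ($c{\left(y \right)} = 5 + \frac{y + 6}{y - 5} = 5 + \frac{6 + y}{-5 + y}$)
$\left(E{\left(10 \right)} - 79\right) c{\left(q \right)} = \left(- \frac{8}{10} - 79\right) \frac{-19 + 6 \left(- \frac{1}{7}\right)}{-5 - \frac{1}{7}} = \left(\left(-8\right) \frac{1}{10} - 79\right) \frac{-19 - \frac{6}{7}}{- \frac{36}{7}} = \left(- \frac{4}{5} - 79\right) \left(\left(- \frac{7}{36}\right) \left(- \frac{139}{7}\right)\right) = \left(- \frac{399}{5}\right) \frac{139}{36} = - \frac{18487}{60}$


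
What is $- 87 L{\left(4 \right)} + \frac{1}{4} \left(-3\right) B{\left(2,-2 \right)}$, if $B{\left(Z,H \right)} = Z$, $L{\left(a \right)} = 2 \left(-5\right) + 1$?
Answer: $\frac{1563}{2} \approx 781.5$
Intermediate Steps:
$L{\left(a \right)} = -9$ ($L{\left(a \right)} = -10 + 1 = -9$)
$- 87 L{\left(4 \right)} + \frac{1}{4} \left(-3\right) B{\left(2,-2 \right)} = \left(-87\right) \left(-9\right) + \frac{1}{4} \left(-3\right) 2 = 783 + \frac{1}{4} \left(-3\right) 2 = 783 - \frac{3}{2} = \frac{1563}{2}$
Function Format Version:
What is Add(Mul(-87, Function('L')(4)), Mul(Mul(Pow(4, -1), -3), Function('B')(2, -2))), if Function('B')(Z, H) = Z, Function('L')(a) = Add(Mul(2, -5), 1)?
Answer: Rational(1563, 2) ≈ 781.50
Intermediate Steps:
Function('L')(a) = -9 (Function('L')(a) = Add(-10, 1) = -9)
Add(Mul(-87, Function('L')(4)), Mul(Mul(Pow(4, -1), -3), Function('B')(2, -2))) = Add(Mul(-87, -9), Mul(Mul(Pow(4, -1), -3), 2)) = Add(783, Mul(Mul(Rational(1, 4), -3), 2)) = Add(783, Mul(Rational(-3, 4), 2)) = Add(783, Rational(-3, 2)) = Rational(1563, 2)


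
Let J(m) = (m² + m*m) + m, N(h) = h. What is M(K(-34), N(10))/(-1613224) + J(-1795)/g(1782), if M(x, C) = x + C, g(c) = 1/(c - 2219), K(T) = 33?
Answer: -4541653766112483/1613224 ≈ -2.8153e+9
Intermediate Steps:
J(m) = m + 2*m² (J(m) = (m² + m²) + m = 2*m² + m = m + 2*m²)
g(c) = 1/(-2219 + c)
M(x, C) = C + x
M(K(-34), N(10))/(-1613224) + J(-1795)/g(1782) = (10 + 33)/(-1613224) + (-1795*(1 + 2*(-1795)))/(1/(-2219 + 1782)) = 43*(-1/1613224) + (-1795*(1 - 3590))/(1/(-437)) = -43/1613224 + (-1795*(-3589))/(-1/437) = -43/1613224 + 6442255*(-437) = -43/1613224 - 2815265435 = -4541653766112483/1613224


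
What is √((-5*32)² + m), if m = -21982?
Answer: 3*√402 ≈ 60.150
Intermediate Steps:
√((-5*32)² + m) = √((-5*32)² - 21982) = √((-160)² - 21982) = √(25600 - 21982) = √3618 = 3*√402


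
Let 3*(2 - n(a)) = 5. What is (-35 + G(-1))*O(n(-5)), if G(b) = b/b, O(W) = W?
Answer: -34/3 ≈ -11.333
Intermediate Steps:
n(a) = ⅓ (n(a) = 2 - ⅓*5 = 2 - 5/3 = ⅓)
G(b) = 1
(-35 + G(-1))*O(n(-5)) = (-35 + 1)*(⅓) = -34*⅓ = -34/3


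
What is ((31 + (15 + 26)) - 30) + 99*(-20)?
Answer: -1938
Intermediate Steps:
((31 + (15 + 26)) - 30) + 99*(-20) = ((31 + 41) - 30) - 1980 = (72 - 30) - 1980 = 42 - 1980 = -1938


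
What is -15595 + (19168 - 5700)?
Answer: -2127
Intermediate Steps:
-15595 + (19168 - 5700) = -15595 + 13468 = -2127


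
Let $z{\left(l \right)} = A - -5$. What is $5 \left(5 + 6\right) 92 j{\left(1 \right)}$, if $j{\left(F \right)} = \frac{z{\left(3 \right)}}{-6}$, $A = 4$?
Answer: $-7590$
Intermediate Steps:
$z{\left(l \right)} = 9$ ($z{\left(l \right)} = 4 - -5 = 4 + 5 = 9$)
$j{\left(F \right)} = - \frac{3}{2}$ ($j{\left(F \right)} = \frac{9}{-6} = 9 \left(- \frac{1}{6}\right) = - \frac{3}{2}$)
$5 \left(5 + 6\right) 92 j{\left(1 \right)} = 5 \left(5 + 6\right) 92 \left(- \frac{3}{2}\right) = 5 \cdot 11 \cdot 92 \left(- \frac{3}{2}\right) = 55 \cdot 92 \left(- \frac{3}{2}\right) = 5060 \left(- \frac{3}{2}\right) = -7590$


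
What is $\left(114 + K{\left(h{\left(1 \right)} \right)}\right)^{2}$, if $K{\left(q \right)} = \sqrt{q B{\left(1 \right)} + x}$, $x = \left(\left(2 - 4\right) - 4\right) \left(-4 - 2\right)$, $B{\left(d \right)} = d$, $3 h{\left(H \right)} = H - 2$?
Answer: $\frac{\left(342 + \sqrt{321}\right)^{2}}{9} \approx 14393.0$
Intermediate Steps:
$h{\left(H \right)} = - \frac{2}{3} + \frac{H}{3}$ ($h{\left(H \right)} = \frac{H - 2}{3} = \frac{-2 + H}{3} = - \frac{2}{3} + \frac{H}{3}$)
$x = 36$ ($x = \left(-2 - 4\right) \left(-6\right) = \left(-6\right) \left(-6\right) = 36$)
$K{\left(q \right)} = \sqrt{36 + q}$ ($K{\left(q \right)} = \sqrt{q 1 + 36} = \sqrt{q + 36} = \sqrt{36 + q}$)
$\left(114 + K{\left(h{\left(1 \right)} \right)}\right)^{2} = \left(114 + \sqrt{36 + \left(- \frac{2}{3} + \frac{1}{3} \cdot 1\right)}\right)^{2} = \left(114 + \sqrt{36 + \left(- \frac{2}{3} + \frac{1}{3}\right)}\right)^{2} = \left(114 + \sqrt{36 - \frac{1}{3}}\right)^{2} = \left(114 + \sqrt{\frac{107}{3}}\right)^{2} = \left(114 + \frac{\sqrt{321}}{3}\right)^{2}$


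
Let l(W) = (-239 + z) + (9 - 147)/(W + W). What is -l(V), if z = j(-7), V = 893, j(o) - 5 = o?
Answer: 215282/893 ≈ 241.08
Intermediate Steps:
j(o) = 5 + o
z = -2 (z = 5 - 7 = -2)
l(W) = -241 - 69/W (l(W) = (-239 - 2) + (9 - 147)/(W + W) = -241 - 138*1/(2*W) = -241 - 69/W)
-l(V) = -(-241 - 69/893) = -1*(-215282/893) = 215282/893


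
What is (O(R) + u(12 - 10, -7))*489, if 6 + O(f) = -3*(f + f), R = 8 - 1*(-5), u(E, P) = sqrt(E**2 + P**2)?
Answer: -41076 + 489*sqrt(53) ≈ -37516.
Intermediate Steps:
R = 13 (R = 8 + 5 = 13)
O(f) = -6 - 6*f (O(f) = -6 - 3*(f + f) = -6 - 6*f)
(O(R) + u(12 - 10, -7))*489 = ((-6 - 6*13) + sqrt((12 - 10)**2 + (-7)**2))*489 = ((-6 - 78) + sqrt(2**2 + 49))*489 = (-84 + sqrt(4 + 49))*489 = (-84 + sqrt(53))*489 = -41076 + 489*sqrt(53)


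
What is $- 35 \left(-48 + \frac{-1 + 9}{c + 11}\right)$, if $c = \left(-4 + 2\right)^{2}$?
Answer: $\frac{4984}{3} \approx 1661.3$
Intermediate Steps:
$c = 4$ ($c = \left(-2\right)^{2} = 4$)
$- 35 \left(-48 + \frac{-1 + 9}{c + 11}\right) = - 35 \left(-48 + \frac{-1 + 9}{4 + 11}\right) = - 35 \left(-48 + \frac{8}{15}\right) = \left(-35\right) \left(- \frac{712}{15}\right) = \frac{4984}{3}$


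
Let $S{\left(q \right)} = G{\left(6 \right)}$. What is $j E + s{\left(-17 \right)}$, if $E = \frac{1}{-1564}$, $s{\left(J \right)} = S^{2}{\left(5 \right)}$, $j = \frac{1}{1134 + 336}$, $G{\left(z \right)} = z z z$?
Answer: $\frac{107265876479}{2299080} \approx 46656.0$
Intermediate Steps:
$G{\left(z \right)} = z^{3}$ ($G{\left(z \right)} = z^{2} z = z^{3}$)
$j = \frac{1}{1470} \approx 0.00068027$
$S{\left(q \right)} = 216$ ($S{\left(q \right)} = 6^{3} = 216$)
$s{\left(J \right)} = 46656$ ($s{\left(J \right)} = 216^{2} = 46656$)
$E = - \frac{1}{1564} \approx -0.00063939$
$j E + s{\left(-17 \right)} = \frac{1}{1470} \left(- \frac{1}{1564}\right) + 46656 = - \frac{1}{2299080} + 46656 = \frac{107265876479}{2299080}$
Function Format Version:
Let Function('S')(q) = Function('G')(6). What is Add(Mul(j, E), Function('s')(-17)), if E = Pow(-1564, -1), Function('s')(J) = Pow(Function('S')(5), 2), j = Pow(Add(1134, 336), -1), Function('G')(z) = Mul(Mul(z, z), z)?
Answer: Rational(107265876479, 2299080) ≈ 46656.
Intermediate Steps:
Function('G')(z) = Pow(z, 3) (Function('G')(z) = Mul(Pow(z, 2), z) = Pow(z, 3))
j = Rational(1, 1470) (j = Pow(1470, -1) = Rational(1, 1470) ≈ 0.00068027)
Function('S')(q) = 216 (Function('S')(q) = Pow(6, 3) = 216)
Function('s')(J) = 46656 (Function('s')(J) = Pow(216, 2) = 46656)
E = Rational(-1, 1564) ≈ -0.00063939
Add(Mul(j, E), Function('s')(-17)) = Add(Mul(Rational(1, 1470), Rational(-1, 1564)), 46656) = Add(Rational(-1, 2299080), 46656) = Rational(107265876479, 2299080)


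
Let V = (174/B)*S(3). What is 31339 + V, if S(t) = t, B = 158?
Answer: 2476042/79 ≈ 31342.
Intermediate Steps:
V = 261/79 (V = (174/158)*3 = (174*(1/158))*3 = (87/79)*3 = 261/79 ≈ 3.3038)
31339 + V = 31339 + 261/79 = 2476042/79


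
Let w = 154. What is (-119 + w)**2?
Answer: 1225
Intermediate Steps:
(-119 + w)**2 = (-119 + 154)**2 = 35**2 = 1225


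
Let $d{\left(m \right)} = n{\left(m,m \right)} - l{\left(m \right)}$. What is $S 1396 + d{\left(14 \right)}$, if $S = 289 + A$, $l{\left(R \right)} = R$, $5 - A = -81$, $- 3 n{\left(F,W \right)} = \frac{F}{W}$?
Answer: $\frac{1570457}{3} \approx 5.2349 \cdot 10^{5}$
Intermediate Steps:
$n{\left(F,W \right)} = - \frac{F}{3 W}$ ($n{\left(F,W \right)} = - \frac{F \frac{1}{W}}{3} = - \frac{F}{3 W}$)
$A = 86$ ($A = 5 - -81 = 5 + 81 = 86$)
$S = 375$ ($S = 289 + 86 = 375$)
$d{\left(m \right)} = - \frac{1}{3} - m$ ($d{\left(m \right)} = - \frac{m}{3 m} - m = - \frac{1}{3} - m$)
$S 1396 + d{\left(14 \right)} = 375 \cdot 1396 - \frac{43}{3} = 523500 - \frac{43}{3} = \frac{1570457}{3}$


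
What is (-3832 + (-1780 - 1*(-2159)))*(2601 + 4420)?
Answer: -24243513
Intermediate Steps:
(-3832 + (-1780 - 1*(-2159)))*(2601 + 4420) = (-3832 + (-1780 + 2159))*7021 = (-3832 + 379)*7021 = -3453*7021 = -24243513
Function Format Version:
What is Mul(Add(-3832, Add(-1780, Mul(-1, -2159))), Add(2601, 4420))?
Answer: -24243513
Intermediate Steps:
Mul(Add(-3832, Add(-1780, Mul(-1, -2159))), Add(2601, 4420)) = Mul(Add(-3832, Add(-1780, 2159)), 7021) = Mul(Add(-3832, 379), 7021) = Mul(-3453, 7021) = -24243513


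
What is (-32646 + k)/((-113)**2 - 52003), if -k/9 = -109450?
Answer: -158734/6539 ≈ -24.275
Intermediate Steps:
k = 985050 (k = -9*(-109450) = 985050)
(-32646 + k)/((-113)**2 - 52003) = (-32646 + 985050)/((-113)**2 - 52003) = 952404/(12769 - 52003) = 952404/(-39234) = 952404*(-1/39234) = -158734/6539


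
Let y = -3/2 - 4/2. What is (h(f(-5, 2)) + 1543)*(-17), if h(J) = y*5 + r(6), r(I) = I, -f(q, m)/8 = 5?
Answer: -52071/2 ≈ -26036.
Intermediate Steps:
f(q, m) = -40 (f(q, m) = -8*5 = -40)
y = -7/2 (y = -3*½ - 4*½ = -3/2 - 2 = -7/2 ≈ -3.5000)
h(J) = -23/2 (h(J) = -7/2*5 + 6 = -35/2 + 6 = -23/2)
(h(f(-5, 2)) + 1543)*(-17) = (-23/2 + 1543)*(-17) = (3063/2)*(-17) = -52071/2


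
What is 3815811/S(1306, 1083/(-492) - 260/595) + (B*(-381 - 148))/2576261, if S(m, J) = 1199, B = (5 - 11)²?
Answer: 9830502228915/3088936939 ≈ 3182.5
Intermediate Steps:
B = 36 (B = (-6)² = 36)
3815811/S(1306, 1083/(-492) - 260/595) + (B*(-381 - 148))/2576261 = 3815811/1199 + (36*(-381 - 148))/2576261 = 3815811*(1/1199) + (36*(-529))*(1/2576261) = 3815811/1199 - 19044*1/2576261 = 3815811/1199 - 19044/2576261 = 9830502228915/3088936939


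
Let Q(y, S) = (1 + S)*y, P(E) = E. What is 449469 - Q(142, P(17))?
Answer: 446913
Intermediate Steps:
Q(y, S) = y*(1 + S)
449469 - Q(142, P(17)) = 449469 - 142*(1 + 17) = 449469 - 142*18 = 449469 - 1*2556 = 449469 - 2556 = 446913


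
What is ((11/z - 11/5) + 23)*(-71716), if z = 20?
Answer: -7655683/5 ≈ -1.5311e+6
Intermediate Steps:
((11/z - 11/5) + 23)*(-71716) = ((11/20 - 11/5) + 23)*(-71716) = (-33/20 + 23)*(-71716) = (427/20)*(-71716) = -7655683/5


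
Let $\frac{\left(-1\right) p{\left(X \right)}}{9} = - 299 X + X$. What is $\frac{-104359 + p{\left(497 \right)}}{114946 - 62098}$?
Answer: $\frac{1228595}{52848} \approx 23.248$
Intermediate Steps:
$p{\left(X \right)} = 2682 X$ ($p{\left(X \right)} = - 9 \left(- 299 X + X\right) = - 9 \left(- 298 X\right) = 2682 X$)
$\frac{-104359 + p{\left(497 \right)}}{114946 - 62098} = \frac{-104359 + 2682 \cdot 497}{114946 - 62098} = \frac{-104359 + 1332954}{52848} = 1228595 \cdot \frac{1}{52848} = \frac{1228595}{52848}$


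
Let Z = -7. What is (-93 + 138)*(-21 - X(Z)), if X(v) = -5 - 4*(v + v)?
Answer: -3240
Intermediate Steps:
X(v) = -5 - 8*v
(-93 + 138)*(-21 - X(Z)) = (-93 + 138)*(-21 - (-5 - 8*(-7))) = 45*(-21 - (-5 + 56)) = 45*(-21 - 1*51) = 45*(-21 - 51) = 45*(-72) = -3240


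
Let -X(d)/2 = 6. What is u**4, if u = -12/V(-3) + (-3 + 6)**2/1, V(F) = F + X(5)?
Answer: 5764801/625 ≈ 9223.7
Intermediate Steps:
X(d) = -12 (X(d) = -2*6 = -12)
V(F) = -12 + F (V(F) = F - 12 = -12 + F)
u = 49/5 (u = -12/(-12 - 3) + (-3 + 6)**2/1 = -12/(-15) + 3**2*1 = -12*(-1/15) + 9*1 = 4/5 + 9 = 49/5 ≈ 9.8000)
u**4 = (49/5)**4 = 5764801/625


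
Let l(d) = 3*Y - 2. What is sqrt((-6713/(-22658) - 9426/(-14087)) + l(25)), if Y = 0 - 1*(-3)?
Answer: sqrt(811498845315236006)/319183246 ≈ 2.8223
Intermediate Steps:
Y = 3 (Y = 0 + 3 = 3)
l(d) = 7 (l(d) = 3*3 - 2 = 9 - 2 = 7)
sqrt((-6713/(-22658) - 9426/(-14087)) + l(25)) = sqrt((-6713/(-22658) - 9426/(-14087)) + 7) = sqrt((-6713*(-1/22658) - 9426*(-1/14087)) + 7) = sqrt((6713/22658 + 9426/14087) + 7) = sqrt(308140339/319183246 + 7) = sqrt(2542423061/319183246) = sqrt(811498845315236006)/319183246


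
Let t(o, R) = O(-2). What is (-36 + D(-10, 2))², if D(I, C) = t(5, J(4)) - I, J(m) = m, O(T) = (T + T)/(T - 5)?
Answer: 31684/49 ≈ 646.61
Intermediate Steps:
O(T) = 2*T/(-5 + T) (O(T) = (2*T)/(-5 + T) = 2*T/(-5 + T))
t(o, R) = 4/7 (t(o, R) = 2*(-2)/(-5 - 2) = 2*(-2)/(-7) = 2*(-2)*(-⅐) = 4/7)
D(I, C) = 4/7 - I
(-36 + D(-10, 2))² = (-36 + (4/7 - 1*(-10)))² = (-36 + (4/7 + 10))² = (-36 + 74/7)² = (-178/7)² = 31684/49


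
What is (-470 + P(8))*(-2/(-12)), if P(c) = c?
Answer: -77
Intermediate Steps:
(-470 + P(8))*(-2/(-12)) = (-470 + 8)*(-2/(-12)) = -(-77)*(-2)/2 = -462*⅙ = -77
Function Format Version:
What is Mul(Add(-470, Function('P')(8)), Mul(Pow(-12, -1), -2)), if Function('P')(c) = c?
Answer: -77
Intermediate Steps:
Mul(Add(-470, Function('P')(8)), Mul(Pow(-12, -1), -2)) = Mul(Add(-470, 8), Mul(Pow(-12, -1), -2)) = Mul(-462, Mul(Rational(-1, 12), -2)) = Mul(-462, Rational(1, 6)) = -77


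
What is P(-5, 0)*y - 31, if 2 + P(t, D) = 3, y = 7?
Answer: -24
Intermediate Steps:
P(t, D) = 1 (P(t, D) = -2 + 3 = 1)
P(-5, 0)*y - 31 = 1*7 - 31 = 7 - 31 = -24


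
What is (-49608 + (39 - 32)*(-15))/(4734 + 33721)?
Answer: -49713/38455 ≈ -1.2928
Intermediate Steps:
(-49608 + (39 - 32)*(-15))/(4734 + 33721) = (-49608 + 7*(-15))/38455 = (-49608 - 105)*(1/38455) = -49713*1/38455 = -49713/38455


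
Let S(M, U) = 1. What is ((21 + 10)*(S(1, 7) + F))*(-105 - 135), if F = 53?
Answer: -401760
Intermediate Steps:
((21 + 10)*(S(1, 7) + F))*(-105 - 135) = ((21 + 10)*(1 + 53))*(-105 - 135) = (31*54)*(-240) = 1674*(-240) = -401760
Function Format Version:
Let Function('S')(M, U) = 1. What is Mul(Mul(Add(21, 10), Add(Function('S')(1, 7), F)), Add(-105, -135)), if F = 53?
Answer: -401760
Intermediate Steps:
Mul(Mul(Add(21, 10), Add(Function('S')(1, 7), F)), Add(-105, -135)) = Mul(Mul(Add(21, 10), Add(1, 53)), Add(-105, -135)) = Mul(Mul(31, 54), -240) = Mul(1674, -240) = -401760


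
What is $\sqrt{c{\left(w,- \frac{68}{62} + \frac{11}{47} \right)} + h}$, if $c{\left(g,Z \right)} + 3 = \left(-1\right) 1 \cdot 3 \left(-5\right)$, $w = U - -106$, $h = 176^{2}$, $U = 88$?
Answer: $2 \sqrt{7747} \approx 176.03$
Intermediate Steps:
$h = 30976$
$w = 194$ ($w = 88 - -106 = 88 + 106 = 194$)
$c{\left(g,Z \right)} = 12$ ($c{\left(g,Z \right)} = -3 + \left(-1\right) 1 \cdot 3 \left(-5\right) = -3 + \left(-1\right) 3 \left(-5\right) = -3 - -15 = -3 + 15 = 12$)
$\sqrt{c{\left(w,- \frac{68}{62} + \frac{11}{47} \right)} + h} = \sqrt{12 + 30976} = \sqrt{30988} = 2 \sqrt{7747}$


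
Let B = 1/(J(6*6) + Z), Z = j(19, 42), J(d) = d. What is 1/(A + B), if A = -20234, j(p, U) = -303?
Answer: -267/5402479 ≈ -4.9422e-5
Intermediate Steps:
Z = -303
B = -1/267 (B = 1/(6*6 - 303) = 1/(36 - 303) = 1/(-267) = -1/267 ≈ -0.0037453)
1/(A + B) = 1/(-20234 - 1/267) = 1/(-5402479/267) = -267/5402479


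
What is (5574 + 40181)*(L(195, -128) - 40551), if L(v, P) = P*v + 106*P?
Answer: -3618259645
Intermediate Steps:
L(v, P) = 106*P + P*v
(5574 + 40181)*(L(195, -128) - 40551) = (5574 + 40181)*(-128*(106 + 195) - 40551) = 45755*(-128*301 - 40551) = 45755*(-38528 - 40551) = 45755*(-79079) = -3618259645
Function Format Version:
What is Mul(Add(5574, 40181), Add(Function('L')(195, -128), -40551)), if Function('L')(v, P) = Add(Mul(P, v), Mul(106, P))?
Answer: -3618259645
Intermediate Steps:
Function('L')(v, P) = Add(Mul(106, P), Mul(P, v))
Mul(Add(5574, 40181), Add(Function('L')(195, -128), -40551)) = Mul(Add(5574, 40181), Add(Mul(-128, Add(106, 195)), -40551)) = Mul(45755, Add(Mul(-128, 301), -40551)) = Mul(45755, Add(-38528, -40551)) = Mul(45755, -79079) = -3618259645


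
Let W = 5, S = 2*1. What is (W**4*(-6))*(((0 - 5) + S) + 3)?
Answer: 0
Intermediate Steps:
S = 2
(W**4*(-6))*(((0 - 5) + S) + 3) = (5**4*(-6))*(((0 - 5) + 2) + 3) = (625*(-6))*((-5 + 2) + 3) = -3750*(-3 + 3) = -3750*0 = 0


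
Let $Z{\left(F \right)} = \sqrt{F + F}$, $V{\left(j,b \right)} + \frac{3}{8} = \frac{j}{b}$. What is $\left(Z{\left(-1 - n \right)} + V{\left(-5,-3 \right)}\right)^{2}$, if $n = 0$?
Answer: $- \frac{191}{576} + \frac{31 i \sqrt{2}}{12} \approx -0.3316 + 3.6534 i$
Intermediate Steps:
$V{\left(j,b \right)} = - \frac{3}{8} + \frac{j}{b}$
$Z{\left(F \right)} = \sqrt{2} \sqrt{F}$ ($Z{\left(F \right)} = \sqrt{2 F} = \sqrt{2} \sqrt{F}$)
$\left(Z{\left(-1 - n \right)} + V{\left(-5,-3 \right)}\right)^{2} = \left(\sqrt{2} \sqrt{-1 - 0} - \left(\frac{3}{8} + \frac{5}{-3}\right)\right)^{2} = \left(\sqrt{2} \sqrt{-1 + 0} - - \frac{31}{24}\right)^{2} = \left(\sqrt{2} \sqrt{-1} + \left(- \frac{3}{8} + \frac{5}{3}\right)\right)^{2} = \left(\sqrt{2} i + \frac{31}{24}\right)^{2} = \left(i \sqrt{2} + \frac{31}{24}\right)^{2} = \left(\frac{31}{24} + i \sqrt{2}\right)^{2}$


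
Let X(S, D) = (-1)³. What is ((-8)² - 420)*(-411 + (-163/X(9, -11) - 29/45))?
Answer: 3983284/45 ≈ 88517.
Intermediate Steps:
X(S, D) = -1
((-8)² - 420)*(-411 + (-163/X(9, -11) - 29/45)) = ((-8)² - 420)*(-411 + (-163/(-1) - 29/45)) = (64 - 420)*(-411 + (-163*(-1) - 29*1/45)) = -356*(-411 + (163 - 29/45)) = -356*(-411 + 7306/45) = -356*(-11189/45) = 3983284/45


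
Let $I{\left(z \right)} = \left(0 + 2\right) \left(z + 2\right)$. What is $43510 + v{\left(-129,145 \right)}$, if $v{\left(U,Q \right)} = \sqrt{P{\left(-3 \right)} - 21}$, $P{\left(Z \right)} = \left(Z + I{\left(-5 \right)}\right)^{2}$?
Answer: $43510 + 2 \sqrt{15} \approx 43518.0$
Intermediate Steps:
$I{\left(z \right)} = 4 + 2 z$ ($I{\left(z \right)} = 2 \left(2 + z\right) = 4 + 2 z$)
$P{\left(Z \right)} = \left(-6 + Z\right)^{2}$ ($P{\left(Z \right)} = \left(Z + \left(4 + 2 \left(-5\right)\right)\right)^{2} = \left(Z + \left(4 - 10\right)\right)^{2} = \left(Z - 6\right)^{2} = \left(-6 + Z\right)^{2}$)
$v{\left(U,Q \right)} = 2 \sqrt{15}$ ($v{\left(U,Q \right)} = \sqrt{\left(-6 - 3\right)^{2} - 21} = \sqrt{\left(-9\right)^{2} - 21} = \sqrt{81 - 21} = \sqrt{60} = 2 \sqrt{15}$)
$43510 + v{\left(-129,145 \right)} = 43510 + 2 \sqrt{15}$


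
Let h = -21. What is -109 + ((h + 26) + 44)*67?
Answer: 3174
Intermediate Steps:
-109 + ((h + 26) + 44)*67 = -109 + ((-21 + 26) + 44)*67 = -109 + (5 + 44)*67 = -109 + 49*67 = -109 + 3283 = 3174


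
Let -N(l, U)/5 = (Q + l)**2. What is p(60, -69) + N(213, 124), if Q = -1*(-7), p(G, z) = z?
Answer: -242069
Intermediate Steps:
Q = 7
N(l, U) = -5*(7 + l)**2
p(60, -69) + N(213, 124) = -69 - 5*(7 + 213)**2 = -69 - 5*220**2 = -69 - 5*48400 = -69 - 242000 = -242069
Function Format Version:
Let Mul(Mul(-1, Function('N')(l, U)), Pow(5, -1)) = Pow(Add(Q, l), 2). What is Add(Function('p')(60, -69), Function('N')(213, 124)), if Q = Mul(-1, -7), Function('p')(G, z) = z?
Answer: -242069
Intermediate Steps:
Q = 7
Function('N')(l, U) = Mul(-5, Pow(Add(7, l), 2))
Add(Function('p')(60, -69), Function('N')(213, 124)) = Add(-69, Mul(-5, Pow(Add(7, 213), 2))) = Add(-69, Mul(-5, Pow(220, 2))) = Add(-69, Mul(-5, 48400)) = Add(-69, -242000) = -242069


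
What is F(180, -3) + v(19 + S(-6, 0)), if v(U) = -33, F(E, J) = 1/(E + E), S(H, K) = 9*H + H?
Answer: -11879/360 ≈ -32.997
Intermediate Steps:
S(H, K) = 10*H
F(E, J) = 1/(2*E)
F(180, -3) + v(19 + S(-6, 0)) = (½)/180 - 33 = (½)*(1/180) - 33 = 1/360 - 33 = -11879/360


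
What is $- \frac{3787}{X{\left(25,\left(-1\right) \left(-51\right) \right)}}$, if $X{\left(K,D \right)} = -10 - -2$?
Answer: $\frac{3787}{8} \approx 473.38$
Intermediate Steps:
$X{\left(K,D \right)} = -8$ ($X{\left(K,D \right)} = -10 + 2 = -8$)
$- \frac{3787}{X{\left(25,\left(-1\right) \left(-51\right) \right)}} = - \frac{3787}{-8} = \left(-3787\right) \left(- \frac{1}{8}\right) = \frac{3787}{8}$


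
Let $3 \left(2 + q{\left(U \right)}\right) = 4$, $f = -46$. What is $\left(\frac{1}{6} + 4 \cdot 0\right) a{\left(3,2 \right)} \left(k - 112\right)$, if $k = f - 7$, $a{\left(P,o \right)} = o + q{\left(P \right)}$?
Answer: $- \frac{110}{3} \approx -36.667$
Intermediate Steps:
$q{\left(U \right)} = - \frac{2}{3}$ ($q{\left(U \right)} = -2 + \frac{1}{3} \cdot 4 = -2 + \frac{4}{3} = - \frac{2}{3}$)
$a{\left(P,o \right)} = - \frac{2}{3} + o$ ($a{\left(P,o \right)} = o - \frac{2}{3} = - \frac{2}{3} + o$)
$k = -53$ ($k = -46 - 7 = -53$)
$\left(\frac{1}{6} + 4 \cdot 0\right) a{\left(3,2 \right)} \left(k - 112\right) = \left(\frac{1}{6} + 4 \cdot 0\right) \left(- \frac{2}{3} + 2\right) \left(-53 - 112\right) = \left(\frac{1}{6} + 0\right) \frac{4}{3} \left(-165\right) = \frac{1}{6} \cdot \frac{4}{3} \left(-165\right) = \frac{2}{9} \left(-165\right) = - \frac{110}{3}$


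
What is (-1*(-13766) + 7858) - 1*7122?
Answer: 14502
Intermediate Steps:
(-1*(-13766) + 7858) - 1*7122 = (13766 + 7858) - 7122 = 21624 - 7122 = 14502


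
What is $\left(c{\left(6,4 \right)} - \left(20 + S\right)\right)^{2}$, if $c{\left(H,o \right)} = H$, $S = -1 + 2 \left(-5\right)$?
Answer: $9$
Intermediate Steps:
$S = -11$ ($S = -1 - 10 = -11$)
$\left(c{\left(6,4 \right)} - \left(20 + S\right)\right)^{2} = \left(6 - 9\right)^{2} = \left(-3\right)^{2} = 9$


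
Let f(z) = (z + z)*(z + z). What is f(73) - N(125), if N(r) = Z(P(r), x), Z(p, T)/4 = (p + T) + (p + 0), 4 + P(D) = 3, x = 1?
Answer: 21320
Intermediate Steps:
P(D) = -1 (P(D) = -4 + 3 = -1)
f(z) = 4*z² (f(z) = (2*z)*(2*z) = 4*z²)
Z(p, T) = 4*T + 8*p (Z(p, T) = 4*((p + T) + (p + 0)) = 4*((T + p) + p) = 4*(T + 2*p) = 4*T + 8*p)
N(r) = -4 (N(r) = 4*1 + 8*(-1) = 4 - 8 = -4)
f(73) - N(125) = 4*73² - 1*(-4) = 4*5329 + 4 = 21316 + 4 = 21320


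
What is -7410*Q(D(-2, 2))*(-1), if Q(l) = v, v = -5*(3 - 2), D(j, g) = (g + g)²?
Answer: -37050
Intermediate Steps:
D(j, g) = 4*g² (D(j, g) = (2*g)² = 4*g²)
v = -5 (v = -5*1 = -5)
Q(l) = -5
-7410*Q(D(-2, 2))*(-1) = -(-37050)*(-1) = -7410*5 = -37050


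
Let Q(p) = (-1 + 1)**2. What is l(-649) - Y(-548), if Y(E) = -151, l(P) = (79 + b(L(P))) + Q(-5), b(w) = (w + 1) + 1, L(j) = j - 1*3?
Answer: -420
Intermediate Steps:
L(j) = -3 + j (L(j) = j - 3 = -3 + j)
Q(p) = 0 (Q(p) = 0**2 = 0)
b(w) = 2 + w (b(w) = (1 + w) + 1 = 2 + w)
l(P) = 78 + P (l(P) = (79 + (2 + (-3 + P))) + 0 = (79 + (-1 + P)) + 0 = (78 + P) + 0 = 78 + P)
l(-649) - Y(-548) = (78 - 649) - 1*(-151) = -571 + 151 = -420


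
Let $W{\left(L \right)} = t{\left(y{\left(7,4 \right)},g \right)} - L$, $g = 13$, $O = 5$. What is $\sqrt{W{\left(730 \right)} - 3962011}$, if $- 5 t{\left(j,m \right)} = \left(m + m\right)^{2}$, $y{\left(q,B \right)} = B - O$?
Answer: $\frac{i \sqrt{99071905}}{5} \approx 1990.7 i$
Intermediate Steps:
$y{\left(q,B \right)} = -5 + B$ ($y{\left(q,B \right)} = B - 5 = -5 + B$)
$t{\left(j,m \right)} = - \frac{4 m^{2}}{5}$ ($t{\left(j,m \right)} = - \frac{\left(m + m\right)^{2}}{5} = - \frac{\left(2 m\right)^{2}}{5} = - \frac{4 m^{2}}{5}$)
$W{\left(L \right)} = - \frac{676}{5} - L$ ($W{\left(L \right)} = - \frac{4 \cdot 13^{2}}{5} - L = \left(- \frac{4}{5}\right) 169 - L = - \frac{676}{5} - L$)
$\sqrt{W{\left(730 \right)} - 3962011} = \sqrt{\left(- \frac{676}{5} - 730\right) - 3962011} = \sqrt{- \frac{4326}{5} - 3962011} = \sqrt{- \frac{19814381}{5}} = \frac{i \sqrt{99071905}}{5}$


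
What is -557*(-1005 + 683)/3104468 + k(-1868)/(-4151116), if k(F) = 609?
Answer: 185657159513/3221751696572 ≈ 0.057626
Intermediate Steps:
-557*(-1005 + 683)/3104468 + k(-1868)/(-4151116) = -557*(-1005 + 683)/3104468 + 609/(-4151116) = -557*(-322)*(1/3104468) + 609*(-1/4151116) = 179354*(1/3104468) - 609/4151116 = 89677/1552234 - 609/4151116 = 185657159513/3221751696572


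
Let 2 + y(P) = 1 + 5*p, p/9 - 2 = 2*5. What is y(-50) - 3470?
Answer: -2931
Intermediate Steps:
p = 108 (p = 18 + 9*(2*5) = 18 + 9*10 = 18 + 90 = 108)
y(P) = 539 (y(P) = -2 + (1 + 5*108) = -2 + (1 + 540) = -2 + 541 = 539)
y(-50) - 3470 = 539 - 3470 = -2931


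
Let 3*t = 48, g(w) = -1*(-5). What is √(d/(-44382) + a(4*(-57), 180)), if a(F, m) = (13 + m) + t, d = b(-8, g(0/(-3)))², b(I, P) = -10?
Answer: √102918950979/22191 ≈ 14.457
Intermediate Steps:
g(w) = 5
t = 16 (t = (⅓)*48 = 16)
d = 100 (d = (-10)² = 100)
a(F, m) = 29 + m (a(F, m) = (13 + m) + 16 = 29 + m)
√(d/(-44382) + a(4*(-57), 180)) = √(100/(-44382) + (29 + 180)) = √(100*(-1/44382) + 209) = √(-50/22191 + 209) = √(4637869/22191) = √102918950979/22191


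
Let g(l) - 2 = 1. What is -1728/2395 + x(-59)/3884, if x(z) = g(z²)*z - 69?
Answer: -3650361/4651090 ≈ -0.78484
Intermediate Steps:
g(l) = 3 (g(l) = 2 + 1 = 3)
x(z) = -69 + 3*z (x(z) = 3*z - 69 = -69 + 3*z)
-1728/2395 + x(-59)/3884 = -1728/2395 + (-69 + 3*(-59))/3884 = -1728*1/2395 + (-69 - 177)*(1/3884) = -1728/2395 - 246*1/3884 = -1728/2395 - 123/1942 = -3650361/4651090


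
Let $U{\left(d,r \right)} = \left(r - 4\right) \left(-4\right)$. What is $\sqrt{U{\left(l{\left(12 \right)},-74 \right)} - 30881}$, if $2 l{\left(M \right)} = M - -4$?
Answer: $i \sqrt{30569} \approx 174.84 i$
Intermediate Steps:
$l{\left(M \right)} = 2 + \frac{M}{2}$ ($l{\left(M \right)} = \frac{M - -4}{2} = \frac{M + 4}{2} = \frac{4 + M}{2} = 2 + \frac{M}{2}$)
$U{\left(d,r \right)} = 16 - 4 r$ ($U{\left(d,r \right)} = \left(-4 + r\right) \left(-4\right) = 16 - 4 r$)
$\sqrt{U{\left(l{\left(12 \right)},-74 \right)} - 30881} = \sqrt{\left(16 - -296\right) - 30881} = \sqrt{\left(16 + 296\right) - 30881} = \sqrt{312 - 30881} = \sqrt{-30569} = i \sqrt{30569}$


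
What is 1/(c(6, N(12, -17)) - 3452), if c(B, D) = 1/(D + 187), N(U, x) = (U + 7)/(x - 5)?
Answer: -4095/14135918 ≈ -0.00028969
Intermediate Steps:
N(U, x) = (7 + U)/(-5 + x)
c(B, D) = 1/(187 + D)
1/(c(6, N(12, -17)) - 3452) = 1/(1/(187 + (7 + 12)/(-5 - 17)) - 3452) = 1/(1/(187 + 19/(-22)) - 3452) = 1/(1/(187 - 1/22*19) - 3452) = 1/(1/(187 - 19/22) - 3452) = 1/(1/(4095/22) - 3452) = 1/(22/4095 - 3452) = 1/(-14135918/4095) = -4095/14135918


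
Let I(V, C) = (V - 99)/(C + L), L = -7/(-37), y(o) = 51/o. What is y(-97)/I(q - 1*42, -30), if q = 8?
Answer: -56253/477337 ≈ -0.11785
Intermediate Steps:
L = 7/37 (L = -7*(-1/37) = 7/37 ≈ 0.18919)
I(V, C) = (-99 + V)/(7/37 + C) (I(V, C) = (V - 99)/(C + 7/37) = (-99 + V)/(7/37 + C))
y(-97)/I(q - 1*42, -30) = (51/(-97))/((37*(-99 + (8 - 1*42))/(7 + 37*(-30)))) = (51*(-1/97))/((37*(-99 + (8 - 42))/(7 - 1110))) = -51*(-1103/(37*(-99 - 34)))/97 = -51/(97*(37*(-1/1103)*(-133))) = -51/(97*4921/1103) = -51/97*1103/4921 = -56253/477337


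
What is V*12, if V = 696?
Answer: 8352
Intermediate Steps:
V*12 = 696*12 = 8352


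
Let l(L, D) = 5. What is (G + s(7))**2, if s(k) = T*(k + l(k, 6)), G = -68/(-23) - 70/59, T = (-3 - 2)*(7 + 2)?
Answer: 533452022884/1841449 ≈ 2.8969e+5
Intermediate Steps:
T = -45 (T = -5*9 = -45)
G = 2402/1357 (G = -68*(-1/23) - 70*1/59 = 68/23 - 70/59 = 2402/1357 ≈ 1.7701)
s(k) = -225 - 45*k (s(k) = -45*(k + 5) = -45*(5 + k) = -225 - 45*k)
(G + s(7))**2 = (2402/1357 + (-225 - 45*7))**2 = (2402/1357 + (-225 - 315))**2 = (2402/1357 - 540)**2 = (-730378/1357)**2 = 533452022884/1841449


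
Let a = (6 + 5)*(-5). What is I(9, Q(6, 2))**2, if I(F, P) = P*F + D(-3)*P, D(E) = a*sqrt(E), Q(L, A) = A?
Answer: -35976 - 3960*I*sqrt(3) ≈ -35976.0 - 6858.9*I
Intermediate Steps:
a = -55 (a = 11*(-5) = -55)
D(E) = -55*sqrt(E)
I(F, P) = F*P - 55*I*P*sqrt(3) (I(F, P) = P*F + (-55*I*sqrt(3))*P = F*P + (-55*I*sqrt(3))*P = F*P - 55*I*P*sqrt(3))
I(9, Q(6, 2))**2 = (2*(9 - 55*I*sqrt(3)))**2 = (18 - 110*I*sqrt(3))**2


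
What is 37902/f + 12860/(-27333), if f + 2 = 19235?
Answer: 87626554/58410621 ≈ 1.5002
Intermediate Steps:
f = 19233 (f = -2 + 19235 = 19233)
37902/f + 12860/(-27333) = 37902/19233 + 12860/(-27333) = 37902*(1/19233) + 12860*(-1/27333) = 12634/6411 - 12860/27333 = 87626554/58410621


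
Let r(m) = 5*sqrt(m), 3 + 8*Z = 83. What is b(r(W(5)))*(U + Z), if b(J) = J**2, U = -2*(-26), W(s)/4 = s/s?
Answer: 6200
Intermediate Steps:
Z = 10 (Z = -3/8 + (1/8)*83 = -3/8 + 83/8 = 10)
W(s) = 4 (W(s) = 4*(s/s) = 4*1 = 4)
U = 52
b(r(W(5)))*(U + Z) = (5*sqrt(4))**2*(52 + 10) = (5*2)**2*62 = 10**2*62 = 100*62 = 6200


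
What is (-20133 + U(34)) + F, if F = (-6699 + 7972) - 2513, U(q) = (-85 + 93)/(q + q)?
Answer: -363339/17 ≈ -21373.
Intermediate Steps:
U(q) = 4/q (U(q) = 8/((2*q)) = 8*(1/(2*q)) = 4/q)
F = -1240 (F = 1273 - 2513 = -1240)
(-20133 + U(34)) + F = (-20133 + 4/34) - 1240 = (-20133 + 4*(1/34)) - 1240 = (-20133 + 2/17) - 1240 = -342259/17 - 1240 = -363339/17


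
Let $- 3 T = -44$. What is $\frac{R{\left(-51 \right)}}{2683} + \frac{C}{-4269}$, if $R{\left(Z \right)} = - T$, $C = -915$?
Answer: $\frac{2392333}{11453727} \approx 0.20887$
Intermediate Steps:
$T = \frac{44}{3}$ ($T = \left(- \frac{1}{3}\right) \left(-44\right) = \frac{44}{3} \approx 14.667$)
$R{\left(Z \right)} = - \frac{44}{3}$ ($R{\left(Z \right)} = \left(-1\right) \frac{44}{3} = - \frac{44}{3}$)
$\frac{R{\left(-51 \right)}}{2683} + \frac{C}{-4269} = - \frac{44}{3 \cdot 2683} - \frac{915}{-4269} = \left(- \frac{44}{3}\right) \frac{1}{2683} - - \frac{305}{1423} = - \frac{44}{8049} + \frac{305}{1423} = \frac{2392333}{11453727}$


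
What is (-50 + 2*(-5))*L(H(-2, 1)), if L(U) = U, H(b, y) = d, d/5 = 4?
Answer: -1200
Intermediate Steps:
d = 20 (d = 5*4 = 20)
H(b, y) = 20
(-50 + 2*(-5))*L(H(-2, 1)) = (-50 + 2*(-5))*20 = (-50 - 10)*20 = -60*20 = -1200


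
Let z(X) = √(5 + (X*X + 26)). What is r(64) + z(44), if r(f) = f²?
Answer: 4096 + √1967 ≈ 4140.4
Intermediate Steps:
z(X) = √(31 + X²) (z(X) = √(5 + (X² + 26)) = √(5 + (26 + X²)) = √(31 + X²))
r(64) + z(44) = 64² + √(31 + 44²) = 4096 + √(31 + 1936) = 4096 + √1967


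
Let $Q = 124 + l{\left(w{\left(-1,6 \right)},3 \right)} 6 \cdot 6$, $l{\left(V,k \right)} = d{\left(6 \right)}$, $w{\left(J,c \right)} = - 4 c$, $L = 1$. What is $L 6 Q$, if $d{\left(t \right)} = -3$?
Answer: $96$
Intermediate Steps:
$l{\left(V,k \right)} = -3$
$Q = 16$ ($Q = 124 + \left(-3\right) 6 \cdot 6 = 124 - 108 = 16$)
$L 6 Q = 1 \cdot 6 \cdot 16 = 6 \cdot 16 = 96$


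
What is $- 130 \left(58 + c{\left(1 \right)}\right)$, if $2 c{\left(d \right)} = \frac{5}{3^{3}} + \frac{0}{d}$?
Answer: $- \frac{203905}{27} \approx -7552.0$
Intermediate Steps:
$c{\left(d \right)} = \frac{5}{54}$ ($c{\left(d \right)} = \frac{\frac{5}{3^{3}} + \frac{0}{d}}{2} = \frac{\frac{5}{27} + 0}{2} = \frac{1}{2} \cdot \frac{5}{27} = \frac{5}{54}$)
$- 130 \left(58 + c{\left(1 \right)}\right) = - 130 \left(58 + \frac{5}{54}\right) = \left(-130\right) \frac{3137}{54} = - \frac{203905}{27}$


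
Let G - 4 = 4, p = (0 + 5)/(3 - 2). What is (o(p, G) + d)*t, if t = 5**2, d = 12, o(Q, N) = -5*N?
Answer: -700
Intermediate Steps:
p = 5 (p = 5/1 = 5*1 = 5)
G = 8 (G = 4 + 4 = 8)
t = 25
(o(p, G) + d)*t = (-5*8 + 12)*25 = (-40 + 12)*25 = -28*25 = -700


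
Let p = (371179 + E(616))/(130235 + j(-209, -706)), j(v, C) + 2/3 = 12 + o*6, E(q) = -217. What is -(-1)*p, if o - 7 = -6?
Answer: 30078/10561 ≈ 2.8480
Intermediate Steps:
o = 1 (o = 7 - 6 = 1)
j(v, C) = 52/3 (j(v, C) = -⅔ + (12 + 1*6) = -⅔ + (12 + 6) = -⅔ + 18 = 52/3)
p = 30078/10561 (p = (371179 - 217)/(130235 + 52/3) = 370962/(390757/3) = 370962*(3/390757) = 30078/10561 ≈ 2.8480)
-(-1)*p = -(-1)*30078/10561 = -1*(-30078/10561) = 30078/10561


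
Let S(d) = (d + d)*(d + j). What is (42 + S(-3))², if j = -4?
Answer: 7056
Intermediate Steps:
S(d) = 2*d*(-4 + d) (S(d) = (d + d)*(d - 4) = (2*d)*(-4 + d) = 2*d*(-4 + d))
(42 + S(-3))² = (42 + 2*(-3)*(-4 - 3))² = (42 + 2*(-3)*(-7))² = (42 + 42)² = 84² = 7056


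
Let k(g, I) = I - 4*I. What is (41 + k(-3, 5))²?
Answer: 676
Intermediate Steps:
k(g, I) = -3*I
(41 + k(-3, 5))² = (41 - 3*5)² = (41 - 15)² = 26² = 676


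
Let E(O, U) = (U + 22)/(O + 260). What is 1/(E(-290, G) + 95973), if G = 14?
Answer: 5/479859 ≈ 1.0420e-5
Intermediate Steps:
E(O, U) = (22 + U)/(260 + O)
1/(E(-290, G) + 95973) = 1/((22 + 14)/(260 - 290) + 95973) = 1/(36/(-30) + 95973) = 1/(-1/30*36 + 95973) = 1/(-6/5 + 95973) = 1/(479859/5) = 5/479859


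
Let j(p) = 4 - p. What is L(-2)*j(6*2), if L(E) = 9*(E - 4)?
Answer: 432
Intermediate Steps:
L(E) = -36 + 9*E (L(E) = 9*(-4 + E) = -36 + 9*E)
L(-2)*j(6*2) = (-36 + 9*(-2))*(4 - 6*2) = (-36 - 18)*(4 - 1*12) = -54*(4 - 12) = -54*(-8) = 432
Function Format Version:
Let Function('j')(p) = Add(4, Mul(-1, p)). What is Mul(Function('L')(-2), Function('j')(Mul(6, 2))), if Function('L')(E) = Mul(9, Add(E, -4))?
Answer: 432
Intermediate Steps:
Function('L')(E) = Add(-36, Mul(9, E)) (Function('L')(E) = Mul(9, Add(-4, E)) = Add(-36, Mul(9, E)))
Mul(Function('L')(-2), Function('j')(Mul(6, 2))) = Mul(Add(-36, Mul(9, -2)), Add(4, Mul(-1, Mul(6, 2)))) = Mul(Add(-36, -18), Add(4, Mul(-1, 12))) = Mul(-54, Add(4, -12)) = Mul(-54, -8) = 432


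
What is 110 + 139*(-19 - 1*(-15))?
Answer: -446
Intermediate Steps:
110 + 139*(-19 - 1*(-15)) = 110 + 139*(-19 + 15) = 110 + 139*(-4) = 110 - 556 = -446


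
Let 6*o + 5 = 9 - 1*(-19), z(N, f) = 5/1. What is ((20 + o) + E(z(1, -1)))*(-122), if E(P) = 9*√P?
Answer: -8723/3 - 1098*√5 ≈ -5362.9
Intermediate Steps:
z(N, f) = 5 (z(N, f) = 5*1 = 5)
o = 23/6 (o = -⅚ + (9 - 1*(-19))/6 = -⅚ + (9 + 19)/6 = -⅚ + (⅙)*28 = -⅚ + 14/3 = 23/6 ≈ 3.8333)
((20 + o) + E(z(1, -1)))*(-122) = ((20 + 23/6) + 9*√5)*(-122) = (143/6 + 9*√5)*(-122) = -8723/3 - 1098*√5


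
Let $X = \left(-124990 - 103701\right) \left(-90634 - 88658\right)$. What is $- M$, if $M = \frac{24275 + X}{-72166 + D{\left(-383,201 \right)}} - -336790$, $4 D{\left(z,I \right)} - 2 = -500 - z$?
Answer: $\frac{66752084778}{288779} \approx 2.3115 \cdot 10^{5}$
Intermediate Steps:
$D{\left(z,I \right)} = - \frac{249}{2} - \frac{z}{4}$ ($D{\left(z,I \right)} = \frac{1}{2} + \frac{-500 - z}{4} = \frac{1}{2} - \left(125 + \frac{z}{4}\right) = - \frac{249}{2} - \frac{z}{4}$)
$X = 41002466772$ ($X = \left(-228691\right) \left(-179292\right) = 41002466772$)
$M = - \frac{66752084778}{288779}$ ($M = \frac{24275 + 41002466772}{-72166 - \frac{115}{4}} - -336790 = \frac{41002491047}{-72166 + \left(- \frac{249}{2} + \frac{383}{4}\right)} + 336790 = \frac{41002491047}{-72166 - \frac{115}{4}} + 336790 = \frac{41002491047}{- \frac{288779}{4}} + 336790 = 41002491047 \left(- \frac{4}{288779}\right) + 336790 = - \frac{164009964188}{288779} + 336790 = - \frac{66752084778}{288779} \approx -2.3115 \cdot 10^{5}$)
$- M = \left(-1\right) \left(- \frac{66752084778}{288779}\right) = \frac{66752084778}{288779}$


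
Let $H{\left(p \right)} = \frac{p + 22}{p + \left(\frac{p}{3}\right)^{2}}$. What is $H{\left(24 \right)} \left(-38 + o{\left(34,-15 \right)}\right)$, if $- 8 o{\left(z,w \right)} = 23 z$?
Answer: $- \frac{12489}{176} \approx -70.96$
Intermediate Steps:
$o{\left(z,w \right)} = - \frac{23 z}{8}$
$H{\left(p \right)} = \frac{22 + p}{p + \frac{p^{2}}{9}}$ ($H{\left(p \right)} = \frac{22 + p}{p + \left(p \frac{1}{3}\right)^{2}} = \frac{22 + p}{p + \left(\frac{p}{3}\right)^{2}} = \frac{22 + p}{p + \frac{p^{2}}{9}}$)
$H{\left(24 \right)} \left(-38 + o{\left(34,-15 \right)}\right) = \frac{9 \left(22 + 24\right)}{24 \left(9 + 24\right)} \left(-38 - \frac{391}{4}\right) = 9 \cdot \frac{1}{24} \cdot \frac{1}{33} \cdot 46 \left(-38 - \frac{391}{4}\right) = 9 \cdot \frac{1}{24} \cdot \frac{1}{33} \cdot 46 \left(- \frac{543}{4}\right) = \frac{23}{44} \left(- \frac{543}{4}\right) = - \frac{12489}{176}$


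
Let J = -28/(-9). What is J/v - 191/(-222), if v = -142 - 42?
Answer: 6460/7659 ≈ 0.84345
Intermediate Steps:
J = 28/9 (J = -28*(-1)/9 = -28*(-⅑) = 28/9 ≈ 3.1111)
v = -184
J/v - 191/(-222) = (28/9)/(-184) - 191/(-222) = (28/9)*(-1/184) - 191*(-1/222) = -7/414 + 191/222 = 6460/7659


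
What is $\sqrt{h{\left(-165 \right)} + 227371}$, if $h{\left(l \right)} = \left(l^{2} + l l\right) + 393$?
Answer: $\sqrt{282214} \approx 531.24$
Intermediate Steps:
$h{\left(l \right)} = 393 + 2 l^{2}$ ($h{\left(l \right)} = \left(l^{2} + l^{2}\right) + 393 = 2 l^{2} + 393 = 393 + 2 l^{2}$)
$\sqrt{h{\left(-165 \right)} + 227371} = \sqrt{\left(393 + 2 \left(-165\right)^{2}\right) + 227371} = \sqrt{\left(393 + 2 \cdot 27225\right) + 227371} = \sqrt{\left(393 + 54450\right) + 227371} = \sqrt{54843 + 227371} = \sqrt{282214}$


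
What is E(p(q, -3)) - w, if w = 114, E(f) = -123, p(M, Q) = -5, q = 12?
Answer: -237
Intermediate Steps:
E(p(q, -3)) - w = -123 - 1*114 = -123 - 114 = -237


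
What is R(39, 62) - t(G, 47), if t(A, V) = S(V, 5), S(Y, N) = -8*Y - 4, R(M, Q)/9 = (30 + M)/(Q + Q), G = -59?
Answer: 47741/124 ≈ 385.01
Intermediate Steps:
R(M, Q) = 9*(30 + M)/(2*Q) (R(M, Q) = 9*((30 + M)/(Q + Q)) = 9*((30 + M)/((2*Q))) = 9*((30 + M)*(1/(2*Q))) = 9*((30 + M)/(2*Q)) = 9*(30 + M)/(2*Q))
S(Y, N) = -4 - 8*Y
t(A, V) = -4 - 8*V
R(39, 62) - t(G, 47) = (9/2)*(30 + 39)/62 - (-4 - 8*47) = (9/2)*(1/62)*69 - (-4 - 376) = 621/124 - 1*(-380) = 621/124 + 380 = 47741/124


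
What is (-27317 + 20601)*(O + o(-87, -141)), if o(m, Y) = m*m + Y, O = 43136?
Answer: -339587824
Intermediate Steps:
o(m, Y) = Y + m² (o(m, Y) = m² + Y = Y + m²)
(-27317 + 20601)*(O + o(-87, -141)) = (-27317 + 20601)*(43136 + (-141 + (-87)²)) = -6716*(43136 + (-141 + 7569)) = -6716*(43136 + 7428) = -6716*50564 = -339587824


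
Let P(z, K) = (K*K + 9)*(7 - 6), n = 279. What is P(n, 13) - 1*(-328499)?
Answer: 328677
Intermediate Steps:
P(z, K) = 9 + K² (P(z, K) = (K² + 9)*1 = (9 + K²)*1 = 9 + K²)
P(n, 13) - 1*(-328499) = (9 + 13²) - 1*(-328499) = (9 + 169) + 328499 = 178 + 328499 = 328677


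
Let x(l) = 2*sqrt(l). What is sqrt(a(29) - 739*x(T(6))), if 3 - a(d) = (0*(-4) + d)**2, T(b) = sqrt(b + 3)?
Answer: sqrt(-838 - 1478*sqrt(3)) ≈ 58.292*I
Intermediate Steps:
T(b) = sqrt(3 + b)
a(d) = 3 - d**2 (a(d) = 3 - (0*(-4) + d)**2 = 3 - (0 + d)**2 = 3 - d**2)
sqrt(a(29) - 739*x(T(6))) = sqrt((3 - 1*29**2) - 1478*sqrt(sqrt(3 + 6))) = sqrt((3 - 1*841) - 1478*sqrt(sqrt(9))) = sqrt((3 - 841) - 1478*sqrt(3)) = sqrt(-838 - 1478*sqrt(3))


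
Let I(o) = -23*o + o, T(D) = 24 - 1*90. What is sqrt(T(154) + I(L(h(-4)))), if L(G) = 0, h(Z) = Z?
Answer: I*sqrt(66) ≈ 8.124*I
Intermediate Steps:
T(D) = -66 (T(D) = 24 - 90 = -66)
I(o) = -22*o
sqrt(T(154) + I(L(h(-4)))) = sqrt(-66 - 22*0) = sqrt(-66 + 0) = sqrt(-66) = I*sqrt(66)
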